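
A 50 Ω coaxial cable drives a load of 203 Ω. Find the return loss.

Γ = (203 − 50)/(203 + 50) = 0.605
RL = −20·log₁₀|Γ| = −20·log₁₀(0.605)

RL ≈ 4.37 dB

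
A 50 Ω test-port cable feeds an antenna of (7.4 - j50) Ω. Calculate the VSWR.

VSWR ≈ 13.6

Γ = (Z_L − Z_0)/(Z_L + Z_0) = (-42.6 − j50)/(57.4 − j50)
|Γ| = 65.7/76.1 = 0.863
VSWR = (1 + |Γ|)/(1 − |Γ|) = 1.86/0.137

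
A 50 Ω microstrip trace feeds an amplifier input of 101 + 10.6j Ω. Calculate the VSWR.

VSWR ≈ 2.05

Γ = (Z_L − Z_0)/(Z_L + Z_0) = (51 + j10.6)/(151 + j10.6)
|Γ| = 52.1/151 = 0.344
VSWR = (1 + |Γ|)/(1 − |Γ|) = 1.34/0.656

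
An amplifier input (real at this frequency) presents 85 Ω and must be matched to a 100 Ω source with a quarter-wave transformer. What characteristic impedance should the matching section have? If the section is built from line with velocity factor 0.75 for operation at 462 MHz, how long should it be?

Z_qwt = √(Z_0·R_L) = √(100 × 85) = √8500
λ = 0.75·c/f = 0.487 m, so l = λ/4 = 0.122 m

Z_qwt ≈ 92.2 Ω; length ≈ 12.2 cm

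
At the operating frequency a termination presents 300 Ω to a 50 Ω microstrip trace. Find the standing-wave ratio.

Γ = (300 − 50)/(300 + 50) = 0.714
VSWR = (1 + 0.714)/(1 − 0.714)

VSWR ≈ 6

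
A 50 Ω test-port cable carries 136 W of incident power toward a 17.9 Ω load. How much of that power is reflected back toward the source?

P_reflected ≈ 30.4 W

Γ = (17.9 − 50)/(17.9 + 50) = -0.473
|Γ|² = 0.223
P_refl = |Γ|²·P_inc = 30.4 W, P_del = (1 − |Γ|²)·P_inc = 106 W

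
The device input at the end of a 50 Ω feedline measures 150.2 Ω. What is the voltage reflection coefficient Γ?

Γ = (Z_L − Z_0)/(Z_L + Z_0) = (150.2 − 50)/(150.2 + 50) = 100.2/200.2

Γ = 0.5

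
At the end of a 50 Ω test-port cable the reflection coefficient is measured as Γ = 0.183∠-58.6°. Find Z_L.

Z_L ≈ 57.3 − j18.5 Ω

Z_L = Z_0·(1 + Γ)/(1 − Γ) = 50·(1.1 − j0.156)/(0.905 + j0.156)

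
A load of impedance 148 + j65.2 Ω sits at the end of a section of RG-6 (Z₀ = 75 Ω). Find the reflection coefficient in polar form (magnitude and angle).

Γ ≈ 0.421 ∠ 25.5°

Γ = (Z_L − Z_0)/(Z_L + Z_0) = (73 + j65.2)/(223 + j65.2)
|Γ| = 97.9/232 = 0.421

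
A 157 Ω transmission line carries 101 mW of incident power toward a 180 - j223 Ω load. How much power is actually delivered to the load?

|Γ| = |(23 − j223)/(337 − j223)| = 0.555
|Γ|² = 0.308
P_refl = |Γ|²·P_inc = 31.1 mW, P_del = (1 − |Γ|²)·P_inc = 69.9 mW

P_delivered ≈ 69.9 mW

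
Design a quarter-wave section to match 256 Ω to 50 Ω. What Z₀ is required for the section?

Z_qwt ≈ 113 Ω

Z_qwt = √(Z_0·R_L) = √(50 × 256) = √12800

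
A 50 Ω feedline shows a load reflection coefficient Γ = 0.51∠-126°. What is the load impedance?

Z_L ≈ 19.9 − j22.2 Ω

Z_L = Z_0·(1 + Γ)/(1 − Γ) = 50·(0.7 − j0.413)/(1.3 + j0.413)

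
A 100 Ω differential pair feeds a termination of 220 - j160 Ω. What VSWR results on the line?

VSWR ≈ 3.54

Γ = (Z_L − Z_0)/(Z_L + Z_0) = (120 − j160)/(320 − j160)
|Γ| = 200/358 = 0.559
VSWR = (1 + |Γ|)/(1 − |Γ|) = 1.56/0.441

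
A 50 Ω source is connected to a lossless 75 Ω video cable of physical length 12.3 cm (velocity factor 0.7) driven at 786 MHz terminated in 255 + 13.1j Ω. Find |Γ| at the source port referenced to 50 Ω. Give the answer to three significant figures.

|Γ| ≈ 0.663

λ = v/f = 0.7·c / 786 MHz = 0.267 m
βl = 2π·l/λ = 2π × 0.46 = 166°
tan(βl) = -0.254
Z_in = Z_0·(Z_L + jZ_0·tanβl)/(Z_0 + jZ_L·tanβl) = 148 + j117 Ω
Γ_s = (Z_in − Z_s)/(Z_in + Z_s) = (97.7 + j117)/(198 + j117), |Γ_s| = 0.663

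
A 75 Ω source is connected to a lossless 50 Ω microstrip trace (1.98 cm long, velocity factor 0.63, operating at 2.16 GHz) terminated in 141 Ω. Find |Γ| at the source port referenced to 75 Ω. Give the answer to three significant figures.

λ = v/f = 0.63·c / 2.16 GHz = 0.0875 m
βl = 2π·l/λ = 2π × 0.226 = 81.5°
tan(βl) = 6.66
Z_in = Z_0·(Z_L + jZ_0·tanβl)/(Z_0 + jZ_L·tanβl) = 18.1 − j6.54 Ω
Γ_s = (Z_in − Z_s)/(Z_in + Z_s) = (-56.9 − j6.54)/(93.1 − j6.54), |Γ_s| = 0.614

|Γ| ≈ 0.614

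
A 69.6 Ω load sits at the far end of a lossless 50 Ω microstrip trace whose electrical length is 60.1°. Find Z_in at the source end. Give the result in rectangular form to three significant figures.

Z_in ≈ 40.8 − j11.9 Ω

tan(βl) = tan(60.1°) = 1.74
Z_in = Z_0·(Z_L + jZ_0·tanβl)/(Z_0 + jZ_L·tanβl)
     = 50·(69.6 + j87)/(50 + j121)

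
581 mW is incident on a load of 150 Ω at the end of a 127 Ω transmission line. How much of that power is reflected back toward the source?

P_reflected ≈ 4.01 mW

Γ = (150 − 127)/(150 + 127) = 0.083
|Γ|² = 0.00689
P_refl = |Γ|²·P_inc = 4.01 mW, P_del = (1 − |Γ|²)·P_inc = 577 mW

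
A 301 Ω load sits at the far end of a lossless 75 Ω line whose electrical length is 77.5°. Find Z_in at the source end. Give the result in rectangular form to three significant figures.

Z_in ≈ 19.5 − j15.5 Ω

tan(βl) = tan(77.5°) = 4.51
Z_in = Z_0·(Z_L + jZ_0·tanβl)/(Z_0 + jZ_L·tanβl)
     = 75·(301 + j338)/(75 + j1360)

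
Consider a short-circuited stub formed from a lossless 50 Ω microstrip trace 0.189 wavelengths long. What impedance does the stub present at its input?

βl = 2π × 0.189 = 68°
tan(βl) = 2.48
For a short-circuited stub, Z_in = jZ_0·tan(βl)

Z_in ≈ +j124 Ω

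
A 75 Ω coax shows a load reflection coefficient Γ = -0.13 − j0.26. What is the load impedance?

Z_L ≈ 51.1 − j29 Ω

Z_L = Z_0·(1 + Γ)/(1 − Γ) = 75·(0.87 − j0.26)/(1.13 + j0.26)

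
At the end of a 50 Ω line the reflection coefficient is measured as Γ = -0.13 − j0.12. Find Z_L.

Z_L ≈ 37.5 − j9.29 Ω

Z_L = Z_0·(1 + Γ)/(1 − Γ) = 50·(0.87 − j0.12)/(1.13 + j0.12)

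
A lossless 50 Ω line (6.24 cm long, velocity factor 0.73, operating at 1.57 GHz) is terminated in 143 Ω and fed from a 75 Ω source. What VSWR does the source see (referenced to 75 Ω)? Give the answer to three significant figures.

VSWR ≈ 2.2

λ = v/f = 0.73·c / 1.57 GHz = 0.139 m
βl = 2π·l/λ = 2π × 0.447 = 161°
tan(βl) = -0.343
Z_in = Z_0·(Z_L + jZ_0·tanβl)/(Z_0 + jZ_L·tanβl) = 81.4 + j62.7 Ω
Γ_s = (Z_in − Z_s)/(Z_in + Z_s) = (6.36 + j62.7)/(156 + j62.7), |Γ_s| = 0.374
VSWR = (1 + |Γ_s|)/(1 − |Γ_s|)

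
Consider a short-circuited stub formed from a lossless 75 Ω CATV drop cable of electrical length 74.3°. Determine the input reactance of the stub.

tan(βl) = 3.56
For a short-circuited stub, Z_in = jZ_0·tan(βl)

X_in ≈ 267 Ω (inductive)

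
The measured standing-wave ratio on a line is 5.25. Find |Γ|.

|Γ| ≈ 0.68

|Γ| = (S − 1)/(S + 1) = (5.25 − 1)/(5.25 + 1) = 4.25/6.25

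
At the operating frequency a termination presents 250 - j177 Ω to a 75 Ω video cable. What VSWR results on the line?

VSWR ≈ 5.11

Γ = (Z_L − Z_0)/(Z_L + Z_0) = (175 − j177)/(325 − j177)
|Γ| = 249/370 = 0.673
VSWR = (1 + |Γ|)/(1 − |Γ|) = 1.67/0.327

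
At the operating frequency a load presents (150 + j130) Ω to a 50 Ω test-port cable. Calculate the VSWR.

Γ = (Z_L − Z_0)/(Z_L + Z_0) = (100 + j130)/(200 + j130)
|Γ| = 164/239 = 0.688
VSWR = (1 + |Γ|)/(1 − |Γ|) = 1.69/0.312

VSWR ≈ 5.4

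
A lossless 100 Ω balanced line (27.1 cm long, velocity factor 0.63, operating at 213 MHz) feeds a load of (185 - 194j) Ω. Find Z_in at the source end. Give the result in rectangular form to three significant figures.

λ = v/f = 0.63·c / 213 MHz = 0.887 m
βl = 2π·l/λ = 2π × 0.305 = 110°
tan(βl) = tan(110°) = -2.76
Z_in = Z_0·(Z_L + jZ_0·tanβl)/(Z_0 + jZ_L·tanβl)
     = 100·(185 − j470)/(-435 − j510)

Z_in ≈ 35.4 + j66.5 Ω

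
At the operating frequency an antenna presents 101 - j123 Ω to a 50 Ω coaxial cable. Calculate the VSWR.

Γ = (Z_L − Z_0)/(Z_L + Z_0) = (51 − j123)/(151 − j123)
|Γ| = 133/195 = 0.684
VSWR = (1 + |Γ|)/(1 − |Γ|) = 1.68/0.316

VSWR ≈ 5.32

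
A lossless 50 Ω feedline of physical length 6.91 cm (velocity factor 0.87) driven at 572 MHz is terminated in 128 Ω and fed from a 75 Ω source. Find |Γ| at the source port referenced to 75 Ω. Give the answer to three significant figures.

λ = v/f = 0.87·c / 572 MHz = 0.456 m
βl = 2π·l/λ = 2π × 0.151 = 54.5°
tan(βl) = 1.4
Z_in = Z_0·(Z_L + jZ_0·tanβl)/(Z_0 + jZ_L·tanβl) = 27.3 − j28 Ω
Γ_s = (Z_in − Z_s)/(Z_in + Z_s) = (-47.7 − j28)/(102 − j28), |Γ_s| = 0.521

|Γ| ≈ 0.521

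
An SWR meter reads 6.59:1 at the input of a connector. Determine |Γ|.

|Γ| = (S − 1)/(S + 1) = (6.59 − 1)/(6.59 + 1) = 5.59/7.59

|Γ| ≈ 0.736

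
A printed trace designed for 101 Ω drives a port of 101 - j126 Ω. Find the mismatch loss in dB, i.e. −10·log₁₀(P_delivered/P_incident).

mismatch loss ≈ 1.43 dB

Γ = (0 − j126)/(202 − j126), |Γ| = 0.529
|Γ|² = 0.28, so P_del/P_inc = 1 − |Γ|² = 0.72
ML = −10·log₁₀(1 − |Γ|²)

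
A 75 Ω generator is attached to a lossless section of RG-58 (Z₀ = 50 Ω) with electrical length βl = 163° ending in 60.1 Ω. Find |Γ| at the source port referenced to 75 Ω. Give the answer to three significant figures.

tan(βl) = -0.306
Z_in = Z_0·(Z_L + jZ_0·tanβl)/(Z_0 + jZ_L·tanβl) = 57.9 + j5.99 Ω
Γ_s = (Z_in − Z_s)/(Z_in + Z_s) = (-17.1 + j5.99)/(133 + j5.99), |Γ_s| = 0.136

|Γ| ≈ 0.136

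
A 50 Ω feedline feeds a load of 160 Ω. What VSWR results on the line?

VSWR ≈ 3.2

Γ = (160 − 50)/(160 + 50) = 0.524
VSWR = (1 + 0.524)/(1 − 0.524)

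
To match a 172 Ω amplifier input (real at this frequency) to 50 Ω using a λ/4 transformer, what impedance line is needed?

Z_qwt ≈ 92.7 Ω

Z_qwt = √(Z_0·R_L) = √(50 × 172) = √8600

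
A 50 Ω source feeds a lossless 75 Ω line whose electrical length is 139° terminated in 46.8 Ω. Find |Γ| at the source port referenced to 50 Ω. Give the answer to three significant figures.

|Γ| ≈ 0.286

tan(βl) = -0.869
Z_in = Z_0·(Z_L + jZ_0·tanβl)/(Z_0 + jZ_L·tanβl) = 63.5 − j30.8 Ω
Γ_s = (Z_in − Z_s)/(Z_in + Z_s) = (13.5 − j30.8)/(113 − j30.8), |Γ_s| = 0.286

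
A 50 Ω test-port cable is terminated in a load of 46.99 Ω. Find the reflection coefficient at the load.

Γ = (Z_L − Z_0)/(Z_L + Z_0) = (46.99 − 50)/(46.99 + 50) = -3.01/96.99

Γ = -0.031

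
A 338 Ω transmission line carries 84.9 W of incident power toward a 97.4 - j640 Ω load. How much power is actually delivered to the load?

P_delivered ≈ 18.7 W

|Γ| = |(-240.6 − j640)/(435.4 − j640)| = 0.883
|Γ|² = 0.78
P_refl = |Γ|²·P_inc = 66.2 W, P_del = (1 − |Γ|²)·P_inc = 18.7 W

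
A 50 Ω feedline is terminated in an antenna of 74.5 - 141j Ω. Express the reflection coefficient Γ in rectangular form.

Γ ≈ 0.648 − j0.399

Γ = (Z_L − Z_0)/(Z_L + Z_0) = (24.5 − j141)/(124.5 − j141)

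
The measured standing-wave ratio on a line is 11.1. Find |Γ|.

|Γ| ≈ 0.835

|Γ| = (S − 1)/(S + 1) = (11.1 − 1)/(11.1 + 1) = 10.1/12.1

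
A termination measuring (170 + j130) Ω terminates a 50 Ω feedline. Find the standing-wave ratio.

VSWR ≈ 5.5

Γ = (Z_L − Z_0)/(Z_L + Z_0) = (120 + j130)/(220 + j130)
|Γ| = 177/256 = 0.692
VSWR = (1 + |Γ|)/(1 − |Γ|) = 1.69/0.308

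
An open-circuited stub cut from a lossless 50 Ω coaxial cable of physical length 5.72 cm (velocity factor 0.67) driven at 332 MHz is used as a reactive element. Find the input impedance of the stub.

Z_in ≈ −j74.1 Ω

λ = v/f = 0.67·c / 332 MHz = 0.605 m
βl = 2π·l/λ = 2π × 0.0945 = 34°
tan(βl) = 0.675
For an open-circuited stub, Z_in = −jZ_0·cot(βl) = −jZ_0/tan(βl)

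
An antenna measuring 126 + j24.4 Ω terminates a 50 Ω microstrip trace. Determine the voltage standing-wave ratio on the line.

Γ = (Z_L − Z_0)/(Z_L + Z_0) = (76 + j24.4)/(176 + j24.4)
|Γ| = 79.8/178 = 0.449
VSWR = (1 + |Γ|)/(1 − |Γ|) = 1.45/0.551

VSWR ≈ 2.63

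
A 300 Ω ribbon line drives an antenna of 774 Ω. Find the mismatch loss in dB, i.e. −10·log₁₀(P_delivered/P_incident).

mismatch loss ≈ 0.941 dB

Γ = (774 − 300)/(774 + 300) = 0.441
|Γ|² = 0.195, so P_del/P_inc = 1 − |Γ|² = 0.805
ML = −10·log₁₀(1 − |Γ|²)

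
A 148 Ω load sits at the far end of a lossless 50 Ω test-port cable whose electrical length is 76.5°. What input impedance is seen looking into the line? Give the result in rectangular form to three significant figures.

tan(βl) = tan(76.5°) = 4.17
Z_in = Z_0·(Z_L + jZ_0·tanβl)/(Z_0 + jZ_L·tanβl)
     = 50·(148 + j208)/(50 + j616)

Z_in ≈ 17.7 − j10.6 Ω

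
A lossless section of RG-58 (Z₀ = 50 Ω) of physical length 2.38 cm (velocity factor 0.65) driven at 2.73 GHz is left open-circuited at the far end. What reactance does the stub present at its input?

X_in ≈ 28.8 Ω (inductive)

λ = v/f = 0.65·c / 2.73 GHz = 0.0714 m
βl = 2π·l/λ = 2π × 0.333 = 120°
tan(βl) = -1.74
For an open-circuited stub, Z_in = −jZ_0·cot(βl) = −jZ_0/tan(βl)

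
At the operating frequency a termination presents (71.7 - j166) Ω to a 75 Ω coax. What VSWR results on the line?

VSWR ≈ 6.98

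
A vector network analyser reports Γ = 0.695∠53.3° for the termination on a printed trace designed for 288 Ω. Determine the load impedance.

Z_L ≈ 228 + j492 Ω

Z_L = Z_0·(1 + Γ)/(1 − Γ) = 288·(1.42 + j0.557)/(0.585 − j0.557)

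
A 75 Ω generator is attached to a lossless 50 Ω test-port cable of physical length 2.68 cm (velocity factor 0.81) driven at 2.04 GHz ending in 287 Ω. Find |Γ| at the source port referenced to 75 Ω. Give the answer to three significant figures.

λ = v/f = 0.81·c / 2.04 GHz = 0.119 m
βl = 2π·l/λ = 2π × 0.225 = 81°
tan(βl) = 6.31
Z_in = Z_0·(Z_L + jZ_0·tanβl)/(Z_0 + jZ_L·tanβl) = 8.92 − j7.68 Ω
Γ_s = (Z_in − Z_s)/(Z_in + Z_s) = (-66.1 − j7.68)/(83.9 − j7.68), |Γ_s| = 0.789

|Γ| ≈ 0.789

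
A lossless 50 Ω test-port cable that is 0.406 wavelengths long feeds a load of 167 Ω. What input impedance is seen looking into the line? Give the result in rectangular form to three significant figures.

βl = 2π × 0.406 = 146°
tan(βl) = tan(146°) = -0.67
Z_in = Z_0·(Z_L + jZ_0·tanβl)/(Z_0 + jZ_L·tanβl)
     = 50·(167 − j33.5)/(50 − j112)

Z_in ≈ 40.2 + j56.6 Ω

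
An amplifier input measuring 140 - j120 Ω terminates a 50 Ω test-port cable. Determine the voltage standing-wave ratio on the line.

VSWR ≈ 5.01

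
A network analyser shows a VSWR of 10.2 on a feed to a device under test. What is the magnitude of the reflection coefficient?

|Γ| ≈ 0.821

|Γ| = (S − 1)/(S + 1) = (10.2 − 1)/(10.2 + 1) = 9.2/11.2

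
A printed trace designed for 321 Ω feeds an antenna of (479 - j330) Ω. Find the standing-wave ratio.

Γ = (Z_L − Z_0)/(Z_L + Z_0) = (158 − j330)/(800 − j330)
|Γ| = 366/865 = 0.423
VSWR = (1 + |Γ|)/(1 − |Γ|) = 1.42/0.577

VSWR ≈ 2.46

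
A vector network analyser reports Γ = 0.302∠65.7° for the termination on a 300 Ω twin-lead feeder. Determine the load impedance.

Z_L = Z_0·(1 + Γ)/(1 − Γ) = 300·(1.12 + j0.275)/(0.876 − j0.275)

Z_L ≈ 324 + j196 Ω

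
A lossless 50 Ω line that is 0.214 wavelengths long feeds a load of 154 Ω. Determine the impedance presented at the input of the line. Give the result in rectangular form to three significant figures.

Z_in ≈ 17 − j10.2 Ω

βl = 2π × 0.214 = 77°
tan(βl) = tan(77°) = 4.35
Z_in = Z_0·(Z_L + jZ_0·tanβl)/(Z_0 + jZ_L·tanβl)
     = 50·(154 + j217)/(50 + j669)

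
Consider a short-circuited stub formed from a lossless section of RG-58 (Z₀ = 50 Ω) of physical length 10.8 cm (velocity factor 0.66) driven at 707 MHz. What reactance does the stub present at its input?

X_in ≈ -43.7 Ω (capacitive)

λ = v/f = 0.66·c / 707 MHz = 0.28 m
βl = 2π·l/λ = 2π × 0.386 = 139°
tan(βl) = -0.875
For a short-circuited stub, Z_in = jZ_0·tan(βl)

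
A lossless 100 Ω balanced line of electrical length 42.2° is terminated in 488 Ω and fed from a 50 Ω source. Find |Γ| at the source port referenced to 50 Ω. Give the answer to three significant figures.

|Γ| ≈ 0.735

tan(βl) = 0.907
Z_in = Z_0·(Z_L + jZ_0·tanβl)/(Z_0 + jZ_L·tanβl) = 43.2 − j101 Ω
Γ_s = (Z_in − Z_s)/(Z_in + Z_s) = (-6.79 − j101)/(93.2 − j101), |Γ_s| = 0.735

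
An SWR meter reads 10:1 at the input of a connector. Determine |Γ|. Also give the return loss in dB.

|Γ| = (S − 1)/(S + 1) = (10 − 1)/(10 + 1) = 9/11
RL = −20·log₁₀|Γ| = −20·log₁₀(0.818)

|Γ| ≈ 0.818; return loss ≈ 1.74 dB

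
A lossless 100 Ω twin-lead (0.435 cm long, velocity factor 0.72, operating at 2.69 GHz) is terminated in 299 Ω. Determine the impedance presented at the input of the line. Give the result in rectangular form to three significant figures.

λ = v/f = 0.72·c / 2.69 GHz = 0.0803 m
βl = 2π·l/λ = 2π × 0.0542 = 19.5°
tan(βl) = tan(19.5°) = 0.354
Z_in = Z_0·(Z_L + jZ_0·tanβl)/(Z_0 + jZ_L·tanβl)
     = 100·(299 + j35.4)/(100 + j106)

Z_in ≈ 159 − j133 Ω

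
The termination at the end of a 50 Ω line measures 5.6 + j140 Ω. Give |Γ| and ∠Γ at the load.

Γ ≈ 0.975 ∠ 39.3°

Γ = (Z_L − Z_0)/(Z_L + Z_0) = (-44.4 + j140)/(55.6 + j140)
|Γ| = 147/151 = 0.975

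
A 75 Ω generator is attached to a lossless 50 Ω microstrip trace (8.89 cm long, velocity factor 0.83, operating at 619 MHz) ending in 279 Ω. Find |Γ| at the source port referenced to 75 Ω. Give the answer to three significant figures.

λ = v/f = 0.83·c / 619 MHz = 0.402 m
βl = 2π·l/λ = 2π × 0.221 = 79.6°
tan(βl) = 5.43
Z_in = Z_0·(Z_L + jZ_0·tanβl)/(Z_0 + jZ_L·tanβl) = 9.25 − j8.91 Ω
Γ_s = (Z_in − Z_s)/(Z_in + Z_s) = (-65.7 − j8.91)/(84.3 − j8.91), |Γ_s| = 0.783

|Γ| ≈ 0.783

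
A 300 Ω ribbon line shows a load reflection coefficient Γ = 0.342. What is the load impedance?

Z_L ≈ 612 Ω

Z_L = Z_0·(1 + Γ)/(1 − Γ) = 300·(1.34)/(0.658)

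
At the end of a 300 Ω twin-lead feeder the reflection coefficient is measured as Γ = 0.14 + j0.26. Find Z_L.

Z_L = Z_0·(1 + Γ)/(1 − Γ) = 300·(1.14 + j0.26)/(0.86 − j0.26)

Z_L ≈ 339 + j193 Ω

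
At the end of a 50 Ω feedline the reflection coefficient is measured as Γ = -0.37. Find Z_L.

Z_L ≈ 23 Ω

Z_L = Z_0·(1 + Γ)/(1 − Γ) = 50·(0.63)/(1.37)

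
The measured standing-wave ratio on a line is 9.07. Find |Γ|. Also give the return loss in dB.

|Γ| ≈ 0.801; return loss ≈ 1.92 dB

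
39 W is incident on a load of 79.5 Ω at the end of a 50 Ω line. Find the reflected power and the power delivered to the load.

Γ = (79.5 − 50)/(79.5 + 50) = 0.228
|Γ|² = 0.0519
P_refl = |Γ|²·P_inc = 2.02 W, P_del = (1 − |Γ|²)·P_inc = 37 W

P_reflected ≈ 2.02 W; P_delivered ≈ 37 W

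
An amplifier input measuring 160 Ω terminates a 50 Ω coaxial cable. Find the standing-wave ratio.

Γ = (160 − 50)/(160 + 50) = 0.524
VSWR = (1 + 0.524)/(1 − 0.524)

VSWR ≈ 3.2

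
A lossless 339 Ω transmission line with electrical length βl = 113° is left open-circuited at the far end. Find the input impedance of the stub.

tan(βl) = -2.36
For an open-circuited stub, Z_in = −jZ_0·cot(βl) = −jZ_0/tan(βl)

Z_in ≈ +j144 Ω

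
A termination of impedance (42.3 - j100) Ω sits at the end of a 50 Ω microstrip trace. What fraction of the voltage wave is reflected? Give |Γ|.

Γ = (Z_L − Z_0)/(Z_L + Z_0) = (-7.7 − j100)/(92.3 − j100)
|Γ| = 100/136

|Γ| ≈ 0.737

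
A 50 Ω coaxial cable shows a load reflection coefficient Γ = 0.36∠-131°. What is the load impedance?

Z_L = Z_0·(1 + Γ)/(1 − Γ) = 50·(0.764 − j0.272)/(1.24 + j0.272)

Z_L ≈ 27.2 − j17 Ω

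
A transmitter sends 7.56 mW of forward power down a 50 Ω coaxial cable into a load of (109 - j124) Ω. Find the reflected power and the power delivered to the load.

P_reflected ≈ 3.51 mW; P_delivered ≈ 4.05 mW

|Γ| = |(59 − j124)/(159 − j124)| = 0.681
|Γ|² = 0.464
P_refl = |Γ|²·P_inc = 3.51 mW, P_del = (1 − |Γ|²)·P_inc = 4.05 mW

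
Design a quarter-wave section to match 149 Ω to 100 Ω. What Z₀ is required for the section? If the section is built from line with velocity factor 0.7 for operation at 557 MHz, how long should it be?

Z_qwt = √(Z_0·R_L) = √(100 × 149) = √14900
λ = 0.7·c/f = 0.377 m, so l = λ/4 = 0.0943 m

Z_qwt ≈ 122 Ω; length ≈ 9.43 cm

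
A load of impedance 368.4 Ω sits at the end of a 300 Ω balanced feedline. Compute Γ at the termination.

Γ = (Z_L − Z_0)/(Z_L + Z_0) = (368.4 − 300)/(368.4 + 300) = 68.4/668.4

Γ = 0.102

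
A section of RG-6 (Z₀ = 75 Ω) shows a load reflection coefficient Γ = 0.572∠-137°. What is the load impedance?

Z_L = Z_0·(1 + Γ)/(1 − Γ) = 75·(0.582 − j0.39)/(1.42 + j0.39)

Z_L ≈ 23.3 − j27 Ω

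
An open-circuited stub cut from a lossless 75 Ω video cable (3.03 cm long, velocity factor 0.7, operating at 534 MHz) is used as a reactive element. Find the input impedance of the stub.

Z_in ≈ −j143 Ω

λ = v/f = 0.7·c / 534 MHz = 0.393 m
βl = 2π·l/λ = 2π × 0.077 = 27.7°
tan(βl) = 0.526
For an open-circuited stub, Z_in = −jZ_0·cot(βl) = −jZ_0/tan(βl)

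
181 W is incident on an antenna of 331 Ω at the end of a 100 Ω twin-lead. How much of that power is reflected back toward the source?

Γ = (331 − 100)/(331 + 100) = 0.536
|Γ|² = 0.287
P_refl = |Γ|²·P_inc = 52 W, P_del = (1 − |Γ|²)·P_inc = 129 W

P_reflected ≈ 52 W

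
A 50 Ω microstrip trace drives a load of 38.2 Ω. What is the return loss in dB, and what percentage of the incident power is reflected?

RL ≈ 17.5 dB; 1.79% of incident power reflected

Γ = (38.2 − 50)/(38.2 + 50) = -0.134
RL = −20·log₁₀(0.134) = 17.5 dB
P_refl/P_inc = |Γ|² = 0.0179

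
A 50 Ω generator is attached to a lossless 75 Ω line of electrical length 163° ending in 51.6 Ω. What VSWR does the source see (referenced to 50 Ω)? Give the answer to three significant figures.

VSWR ≈ 1.27

tan(βl) = -0.306
Z_in = Z_0·(Z_L + jZ_0·tanβl)/(Z_0 + jZ_L·tanβl) = 54 − j11.6 Ω
Γ_s = (Z_in − Z_s)/(Z_in + Z_s) = (4.03 − j11.6)/(104 − j11.6), |Γ_s| = 0.117
VSWR = (1 + |Γ_s|)/(1 − |Γ_s|)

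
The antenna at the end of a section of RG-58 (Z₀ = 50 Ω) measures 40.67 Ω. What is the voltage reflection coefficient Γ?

Γ = -0.103

Γ = (Z_L − Z_0)/(Z_L + Z_0) = (40.67 − 50)/(40.67 + 50) = -9.33/90.67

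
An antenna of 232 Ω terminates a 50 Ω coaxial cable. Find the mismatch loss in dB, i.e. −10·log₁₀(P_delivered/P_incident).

mismatch loss ≈ 2.34 dB

Γ = (232 − 50)/(232 + 50) = 0.645
|Γ|² = 0.417, so P_del/P_inc = 1 − |Γ|² = 0.583
ML = −10·log₁₀(1 − |Γ|²)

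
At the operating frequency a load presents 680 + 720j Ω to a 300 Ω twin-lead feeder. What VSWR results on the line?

VSWR ≈ 5.05

Γ = (Z_L − Z_0)/(Z_L + Z_0) = (380 + j720)/(980 + j720)
|Γ| = 814/1220 = 0.669
VSWR = (1 + |Γ|)/(1 − |Γ|) = 1.67/0.331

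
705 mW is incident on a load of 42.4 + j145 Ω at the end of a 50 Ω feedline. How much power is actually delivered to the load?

P_delivered ≈ 202 mW

|Γ| = |(-7.6 + j145)/(92.4 + j145)| = 0.844
|Γ|² = 0.713
P_refl = |Γ|²·P_inc = 503 mW, P_del = (1 − |Γ|²)·P_inc = 202 mW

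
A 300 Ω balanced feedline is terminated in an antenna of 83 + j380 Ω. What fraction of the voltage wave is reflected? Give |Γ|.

|Γ| ≈ 0.811

Γ = (Z_L − Z_0)/(Z_L + Z_0) = (-217 + j380)/(383 + j380)
|Γ| = 438/540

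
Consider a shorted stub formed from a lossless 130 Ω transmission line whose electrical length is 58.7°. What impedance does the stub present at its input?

Z_in ≈ +j214 Ω

tan(βl) = 1.64
For a shorted stub, Z_in = jZ_0·tan(βl)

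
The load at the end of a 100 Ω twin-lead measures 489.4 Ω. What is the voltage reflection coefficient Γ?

Γ = 0.661

Γ = (Z_L − Z_0)/(Z_L + Z_0) = (489.4 − 100)/(489.4 + 100) = 389.4/589.4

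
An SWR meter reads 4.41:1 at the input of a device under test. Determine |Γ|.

|Γ| ≈ 0.63

|Γ| = (S − 1)/(S + 1) = (4.41 − 1)/(4.41 + 1) = 3.41/5.41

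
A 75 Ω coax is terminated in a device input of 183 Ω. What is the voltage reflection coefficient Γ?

Γ = (Z_L − Z_0)/(Z_L + Z_0) = (183 − 75)/(183 + 75) = 108/258

Γ = 0.419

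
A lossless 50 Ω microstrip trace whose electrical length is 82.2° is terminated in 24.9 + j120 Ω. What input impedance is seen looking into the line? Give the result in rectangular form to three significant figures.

Z_in ≈ 4.72 − j28.3 Ω

tan(βl) = tan(82.2°) = 7.3
Z_in = Z_0·(Z_L + jZ_0·tanβl)/(Z_0 + jZ_L·tanβl)
     = 50·(24.9 + j485)/(-826 + j182)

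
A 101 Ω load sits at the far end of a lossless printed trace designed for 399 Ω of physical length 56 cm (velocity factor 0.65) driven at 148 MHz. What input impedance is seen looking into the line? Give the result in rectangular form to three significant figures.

Z_in ≈ 125 − j187 Ω

λ = v/f = 0.65·c / 148 MHz = 1.32 m
βl = 2π·l/λ = 2π × 0.425 = 153°
tan(βl) = tan(153°) = -0.509
Z_in = Z_0·(Z_L + jZ_0·tanβl)/(Z_0 + jZ_L·tanβl)
     = 399·(101 − j203)/(399 − j51.4)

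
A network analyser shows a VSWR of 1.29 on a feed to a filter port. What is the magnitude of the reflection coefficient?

|Γ| = (S − 1)/(S + 1) = (1.29 − 1)/(1.29 + 1) = 0.29/2.29

|Γ| ≈ 0.127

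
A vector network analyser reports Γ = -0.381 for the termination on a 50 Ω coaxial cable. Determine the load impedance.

Z_L = Z_0·(1 + Γ)/(1 − Γ) = 50·(0.619)/(1.38)

Z_L ≈ 22.4 Ω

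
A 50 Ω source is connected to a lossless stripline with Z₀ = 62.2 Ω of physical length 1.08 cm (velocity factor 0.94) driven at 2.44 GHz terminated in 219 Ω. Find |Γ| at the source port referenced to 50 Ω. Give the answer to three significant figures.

|Γ| ≈ 0.593

λ = v/f = 0.94·c / 2.44 GHz = 0.116 m
βl = 2π·l/λ = 2π × 0.0934 = 33.6°
tan(βl) = 0.665
Z_in = Z_0·(Z_L + jZ_0·tanβl)/(Z_0 + jZ_L·tanβl) = 48.7 − j72.7 Ω
Γ_s = (Z_in − Z_s)/(Z_in + Z_s) = (-1.31 − j72.7)/(98.7 − j72.7), |Γ_s| = 0.593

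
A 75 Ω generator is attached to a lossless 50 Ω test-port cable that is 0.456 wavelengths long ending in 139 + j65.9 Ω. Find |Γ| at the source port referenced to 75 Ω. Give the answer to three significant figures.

|Γ| ≈ 0.481

βl = 2π × 0.456 = 164°
tan(βl) = -0.284
Z_in = Z_0·(Z_L + jZ_0·tanβl)/(Z_0 + jZ_L·tanβl) = 59.8 + j72 Ω
Γ_s = (Z_in − Z_s)/(Z_in + Z_s) = (-15.2 + j72)/(135 + j72), |Γ_s| = 0.481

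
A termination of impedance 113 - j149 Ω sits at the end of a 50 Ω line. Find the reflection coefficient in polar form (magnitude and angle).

Γ = (Z_L − Z_0)/(Z_L + Z_0) = (63 − j149)/(163 − j149)
|Γ| = 162/221 = 0.733

Γ ≈ 0.733 ∠ -24.6°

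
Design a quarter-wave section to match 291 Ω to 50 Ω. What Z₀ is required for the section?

Z_qwt = √(Z_0·R_L) = √(50 × 291) = √14550

Z_qwt ≈ 121 Ω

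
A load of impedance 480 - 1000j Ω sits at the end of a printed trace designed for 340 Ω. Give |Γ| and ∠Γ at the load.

Γ ≈ 0.781 ∠ -31.4°

Γ = (Z_L − Z_0)/(Z_L + Z_0) = (140 − j1000)/(820 − j1000)
|Γ| = 1010/1290 = 0.781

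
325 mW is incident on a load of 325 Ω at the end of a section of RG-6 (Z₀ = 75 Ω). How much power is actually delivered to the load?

P_delivered ≈ 198 mW

Γ = (325 − 75)/(325 + 75) = 0.625
|Γ|² = 0.391
P_refl = |Γ|²·P_inc = 127 mW, P_del = (1 − |Γ|²)·P_inc = 198 mW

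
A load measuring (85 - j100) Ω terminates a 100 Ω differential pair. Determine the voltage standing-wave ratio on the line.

VSWR ≈ 2.85

Γ = (Z_L − Z_0)/(Z_L + Z_0) = (-15 − j100)/(185 − j100)
|Γ| = 101/210 = 0.481
VSWR = (1 + |Γ|)/(1 − |Γ|) = 1.48/0.519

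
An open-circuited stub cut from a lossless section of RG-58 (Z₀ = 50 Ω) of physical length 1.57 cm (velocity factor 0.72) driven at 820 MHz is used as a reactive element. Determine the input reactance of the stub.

X_in ≈ -127 Ω (capacitive)

λ = v/f = 0.72·c / 820 MHz = 0.263 m
βl = 2π·l/λ = 2π × 0.0596 = 21.5°
tan(βl) = 0.393
For an open-circuited stub, Z_in = −jZ_0·cot(βl) = −jZ_0/tan(βl)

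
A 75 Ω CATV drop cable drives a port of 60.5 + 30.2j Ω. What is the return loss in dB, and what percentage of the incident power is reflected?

Γ = (-14.5 + j30.2)/(135.5 + j30.2), |Γ| = 0.241
RL = −20·log₁₀(0.241) = 12.3 dB
P_refl/P_inc = |Γ|² = 0.0582

RL ≈ 12.3 dB; 5.82% of incident power reflected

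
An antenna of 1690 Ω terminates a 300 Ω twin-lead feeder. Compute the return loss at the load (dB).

RL ≈ 3.12 dB

Γ = (1690 − 300)/(1690 + 300) = 0.698
RL = −20·log₁₀|Γ| = −20·log₁₀(0.698)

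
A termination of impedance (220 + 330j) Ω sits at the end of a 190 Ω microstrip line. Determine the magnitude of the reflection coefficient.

|Γ| ≈ 0.63

Γ = (Z_L − Z_0)/(Z_L + Z_0) = (30 + j330)/(410 + j330)
|Γ| = 331/526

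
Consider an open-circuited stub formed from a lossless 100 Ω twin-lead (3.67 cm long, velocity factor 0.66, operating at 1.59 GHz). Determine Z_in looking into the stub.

Z_in ≈ +j28.9 Ω

λ = v/f = 0.66·c / 1.59 GHz = 0.125 m
βl = 2π·l/λ = 2π × 0.295 = 106°
tan(βl) = -3.47
For an open-circuited stub, Z_in = −jZ_0·cot(βl) = −jZ_0/tan(βl)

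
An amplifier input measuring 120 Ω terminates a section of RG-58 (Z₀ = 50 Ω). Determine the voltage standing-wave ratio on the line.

VSWR ≈ 2.4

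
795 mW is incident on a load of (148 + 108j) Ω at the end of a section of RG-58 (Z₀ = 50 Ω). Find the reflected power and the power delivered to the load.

P_reflected ≈ 332 mW; P_delivered ≈ 463 mW

|Γ| = |(98 + j108)/(198 + j108)| = 0.647
|Γ|² = 0.418
P_refl = |Γ|²·P_inc = 332 mW, P_del = (1 − |Γ|²)·P_inc = 463 mW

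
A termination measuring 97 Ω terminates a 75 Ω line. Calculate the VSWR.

Γ = (97 − 75)/(97 + 75) = 0.128
VSWR = (1 + 0.128)/(1 − 0.128)

VSWR ≈ 1.29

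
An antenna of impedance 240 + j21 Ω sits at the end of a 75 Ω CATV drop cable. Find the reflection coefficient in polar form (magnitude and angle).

Γ = (Z_L − Z_0)/(Z_L + Z_0) = (165 + j21)/(315 + j21)
|Γ| = 166/316 = 0.527

Γ ≈ 0.527 ∠ 3.44°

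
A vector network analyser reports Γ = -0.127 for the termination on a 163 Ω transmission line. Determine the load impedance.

Z_L ≈ 126 Ω

Z_L = Z_0·(1 + Γ)/(1 − Γ) = 163·(0.873)/(1.13)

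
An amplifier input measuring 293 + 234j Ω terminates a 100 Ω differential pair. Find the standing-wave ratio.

Γ = (Z_L − Z_0)/(Z_L + Z_0) = (193 + j234)/(393 + j234)
|Γ| = 303/457 = 0.663
VSWR = (1 + |Γ|)/(1 − |Γ|) = 1.66/0.337

VSWR ≈ 4.94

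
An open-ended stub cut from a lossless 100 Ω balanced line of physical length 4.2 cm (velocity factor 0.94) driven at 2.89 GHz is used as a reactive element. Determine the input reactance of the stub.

λ = v/f = 0.94·c / 2.89 GHz = 0.0976 m
βl = 2π·l/λ = 2π × 0.43 = 155°
tan(βl) = -0.467
For an open-ended stub, Z_in = −jZ_0·cot(βl) = −jZ_0/tan(βl)

X_in ≈ 214 Ω (inductive)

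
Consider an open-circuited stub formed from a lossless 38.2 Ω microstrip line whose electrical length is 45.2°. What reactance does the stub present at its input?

tan(βl) = 1.01
For an open-circuited stub, Z_in = −jZ_0·cot(βl) = −jZ_0/tan(βl)

X_in ≈ -37.9 Ω (capacitive)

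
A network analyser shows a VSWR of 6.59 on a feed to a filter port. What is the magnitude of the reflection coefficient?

|Γ| = (S − 1)/(S + 1) = (6.59 − 1)/(6.59 + 1) = 5.59/7.59

|Γ| ≈ 0.736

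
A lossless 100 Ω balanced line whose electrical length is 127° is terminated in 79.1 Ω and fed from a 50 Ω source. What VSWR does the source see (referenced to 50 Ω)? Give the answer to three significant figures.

VSWR ≈ 2.22

tan(βl) = -1.33
Z_in = Z_0·(Z_L + jZ_0·tanβl)/(Z_0 + jZ_L·tanβl) = 104 − j23.6 Ω
Γ_s = (Z_in − Z_s)/(Z_in + Z_s) = (53.9 − j23.6)/(154 − j23.6), |Γ_s| = 0.378
VSWR = (1 + |Γ_s|)/(1 − |Γ_s|)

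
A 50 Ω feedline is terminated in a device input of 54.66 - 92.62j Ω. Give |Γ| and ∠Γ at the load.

Γ ≈ 0.664 ∠ -45.6°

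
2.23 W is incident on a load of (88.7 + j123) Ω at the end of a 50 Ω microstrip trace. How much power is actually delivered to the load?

|Γ| = |(38.7 + j123)/(138.7 + j123)| = 0.696
|Γ|² = 0.484
P_refl = |Γ|²·P_inc = 1.08 W, P_del = (1 − |Γ|²)·P_inc = 1.15 W

P_delivered ≈ 1.15 W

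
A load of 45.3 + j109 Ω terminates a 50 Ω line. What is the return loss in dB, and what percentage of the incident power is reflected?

RL ≈ 2.46 dB; 56.8% of incident power reflected

Γ = (-4.7 + j109)/(95.3 + j109), |Γ| = 0.754
RL = −20·log₁₀(0.754) = 2.46 dB
P_refl/P_inc = |Γ|² = 0.568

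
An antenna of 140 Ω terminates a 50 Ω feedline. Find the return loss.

Γ = (140 − 50)/(140 + 50) = 0.474
RL = −20·log₁₀|Γ| = −20·log₁₀(0.474)

RL ≈ 6.49 dB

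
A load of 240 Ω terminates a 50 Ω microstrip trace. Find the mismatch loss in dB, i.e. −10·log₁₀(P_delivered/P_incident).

mismatch loss ≈ 2.44 dB

Γ = (240 − 50)/(240 + 50) = 0.655
|Γ|² = 0.429, so P_del/P_inc = 1 − |Γ|² = 0.571
ML = −10·log₁₀(1 − |Γ|²)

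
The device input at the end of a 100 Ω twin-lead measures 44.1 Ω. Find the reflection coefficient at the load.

Γ = (Z_L − Z_0)/(Z_L + Z_0) = (44.1 − 100)/(44.1 + 100) = -55.9/144.1

Γ = -0.388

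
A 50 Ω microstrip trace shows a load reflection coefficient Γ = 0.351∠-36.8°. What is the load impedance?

Z_L ≈ 78.1 − j37.5 Ω

Z_L = Z_0·(1 + Γ)/(1 − Γ) = 50·(1.28 − j0.21)/(0.719 + j0.21)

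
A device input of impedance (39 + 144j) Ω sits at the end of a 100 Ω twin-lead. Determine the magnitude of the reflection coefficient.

|Γ| ≈ 0.781

Γ = (Z_L − Z_0)/(Z_L + Z_0) = (-61 + j144)/(139 + j144)
|Γ| = 156/200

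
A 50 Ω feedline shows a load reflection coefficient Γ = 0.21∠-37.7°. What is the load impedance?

Z_L = Z_0·(1 + Γ)/(1 − Γ) = 50·(1.17 − j0.128)/(0.834 + j0.128)

Z_L ≈ 67.1 − j18 Ω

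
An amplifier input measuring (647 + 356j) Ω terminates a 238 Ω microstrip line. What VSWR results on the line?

Γ = (Z_L − Z_0)/(Z_L + Z_0) = (409 + j356)/(885 + j356)
|Γ| = 542/954 = 0.568
VSWR = (1 + |Γ|)/(1 − |Γ|) = 1.57/0.432

VSWR ≈ 3.63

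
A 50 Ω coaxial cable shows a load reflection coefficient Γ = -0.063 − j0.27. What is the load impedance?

Z_L = Z_0·(1 + Γ)/(1 − Γ) = 50·(0.937 − j0.27)/(1.06 + j0.27)

Z_L ≈ 38.4 − j22.4 Ω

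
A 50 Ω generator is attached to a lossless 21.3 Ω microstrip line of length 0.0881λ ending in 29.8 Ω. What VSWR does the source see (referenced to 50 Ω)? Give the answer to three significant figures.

βl = 2π × 0.0881 = 31.7°
tan(βl) = 0.618
Z_in = Z_0·(Z_L + jZ_0·tanβl)/(Z_0 + jZ_L·tanβl) = 23.6 − j7.21 Ω
Γ_s = (Z_in − Z_s)/(Z_in + Z_s) = (-26.4 − j7.21)/(73.6 − j7.21), |Γ_s| = 0.371
VSWR = (1 + |Γ_s|)/(1 − |Γ_s|)

VSWR ≈ 2.18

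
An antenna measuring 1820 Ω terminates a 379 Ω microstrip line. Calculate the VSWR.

VSWR ≈ 4.8

Γ = (1820 − 379)/(1820 + 379) = 0.655
VSWR = (1 + 0.655)/(1 − 0.655)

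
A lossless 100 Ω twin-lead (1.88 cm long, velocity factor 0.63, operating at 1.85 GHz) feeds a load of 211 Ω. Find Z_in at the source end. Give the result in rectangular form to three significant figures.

Z_in ≈ 54.2 − j32.7 Ω

λ = v/f = 0.63·c / 1.85 GHz = 0.102 m
βl = 2π·l/λ = 2π × 0.184 = 66.2°
tan(βl) = tan(66.2°) = 2.27
Z_in = Z_0·(Z_L + jZ_0·tanβl)/(Z_0 + jZ_L·tanβl)
     = 100·(211 + j227)/(100 + j479)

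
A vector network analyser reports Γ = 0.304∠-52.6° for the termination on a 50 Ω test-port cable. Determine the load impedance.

Z_L ≈ 62.8 − j33.4 Ω

Z_L = Z_0·(1 + Γ)/(1 − Γ) = 50·(1.18 − j0.242)/(0.815 + j0.242)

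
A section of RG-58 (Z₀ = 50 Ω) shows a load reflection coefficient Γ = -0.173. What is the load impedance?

Z_L ≈ 35.3 Ω

Z_L = Z_0·(1 + Γ)/(1 − Γ) = 50·(0.827)/(1.17)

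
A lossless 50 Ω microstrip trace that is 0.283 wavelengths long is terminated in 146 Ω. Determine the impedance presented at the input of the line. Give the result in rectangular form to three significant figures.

βl = 2π × 0.283 = 102°
tan(βl) = tan(102°) = -4.75
Z_in = Z_0·(Z_L + jZ_0·tanβl)/(Z_0 + jZ_L·tanβl)
     = 50·(146 − j238)/(50 − j694)

Z_in ≈ 17.8 + j9.24 Ω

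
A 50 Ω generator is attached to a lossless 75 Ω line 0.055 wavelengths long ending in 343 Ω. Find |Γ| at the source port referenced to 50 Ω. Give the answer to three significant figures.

βl = 2π × 0.055 = 19.8°
tan(βl) = 0.36
Z_in = Z_0·(Z_L + jZ_0·tanβl)/(Z_0 + jZ_L·tanβl) = 104 − j145 Ω
Γ_s = (Z_in − Z_s)/(Z_in + Z_s) = (54.4 − j145)/(154 − j145), |Γ_s| = 0.731

|Γ| ≈ 0.731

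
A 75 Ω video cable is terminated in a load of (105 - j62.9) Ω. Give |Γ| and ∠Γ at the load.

Γ = (Z_L − Z_0)/(Z_L + Z_0) = (30 − j62.9)/(180 − j62.9)
|Γ| = 69.7/191 = 0.365

Γ ≈ 0.365 ∠ -45.2°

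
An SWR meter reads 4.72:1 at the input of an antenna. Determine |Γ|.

|Γ| = (S − 1)/(S + 1) = (4.72 − 1)/(4.72 + 1) = 3.72/5.72

|Γ| ≈ 0.65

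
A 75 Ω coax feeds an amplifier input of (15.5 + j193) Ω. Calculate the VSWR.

VSWR ≈ 37.1

Γ = (Z_L − Z_0)/(Z_L + Z_0) = (-59.5 + j193)/(90.5 + j193)
|Γ| = 202/213 = 0.947
VSWR = (1 + |Γ|)/(1 − |Γ|) = 1.95/0.0525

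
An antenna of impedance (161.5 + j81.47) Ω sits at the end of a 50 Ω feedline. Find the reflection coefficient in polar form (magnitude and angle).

Γ = (Z_L − Z_0)/(Z_L + Z_0) = (111.5 + j81.47)/(211.5 + j81.47)
|Γ| = 138/227 = 0.609

Γ ≈ 0.609 ∠ 15.1°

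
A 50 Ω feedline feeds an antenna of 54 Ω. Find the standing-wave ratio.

VSWR ≈ 1.08

Γ = (54 − 50)/(54 + 50) = 0.0385
VSWR = (1 + 0.0385)/(1 − 0.0385)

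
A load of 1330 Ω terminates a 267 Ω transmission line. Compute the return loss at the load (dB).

RL ≈ 3.54 dB

Γ = (1330 − 267)/(1330 + 267) = 0.666
RL = −20·log₁₀|Γ| = −20·log₁₀(0.666)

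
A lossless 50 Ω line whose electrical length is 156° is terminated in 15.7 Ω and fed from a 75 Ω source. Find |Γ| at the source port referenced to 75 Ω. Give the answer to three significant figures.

tan(βl) = -0.445
Z_in = Z_0·(Z_L + jZ_0·tanβl)/(Z_0 + jZ_L·tanβl) = 18.5 − j19.7 Ω
Γ_s = (Z_in − Z_s)/(Z_in + Z_s) = (-56.5 − j19.7)/(93.5 − j19.7), |Γ_s| = 0.627

|Γ| ≈ 0.627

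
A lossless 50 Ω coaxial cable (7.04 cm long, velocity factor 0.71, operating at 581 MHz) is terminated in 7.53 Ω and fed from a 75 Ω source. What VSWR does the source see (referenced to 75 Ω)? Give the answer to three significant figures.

VSWR ≈ 5.14

λ = v/f = 0.71·c / 581 MHz = 0.367 m
βl = 2π·l/λ = 2π × 0.192 = 69.1°
tan(βl) = 2.62
Z_in = Z_0·(Z_L + jZ_0·tanβl)/(Z_0 + jZ_L·tanβl) = 51.3 + j111 Ω
Γ_s = (Z_in − Z_s)/(Z_in + Z_s) = (-23.7 + j111)/(126 + j111), |Γ_s| = 0.675
VSWR = (1 + |Γ_s|)/(1 − |Γ_s|)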